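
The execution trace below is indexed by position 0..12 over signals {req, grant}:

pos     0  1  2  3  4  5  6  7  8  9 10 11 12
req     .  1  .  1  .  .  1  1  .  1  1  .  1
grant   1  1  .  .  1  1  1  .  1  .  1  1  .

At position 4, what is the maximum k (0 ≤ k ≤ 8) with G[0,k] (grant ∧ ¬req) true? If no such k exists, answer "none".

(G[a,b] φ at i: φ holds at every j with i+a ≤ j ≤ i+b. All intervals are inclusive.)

1

(grant ∧ ¬req) must hold from j=4 onward; find where it first fails.
  j=4: holds
  j=5: holds
  j=6: fails
Holds on [4,5], so largest k = 1.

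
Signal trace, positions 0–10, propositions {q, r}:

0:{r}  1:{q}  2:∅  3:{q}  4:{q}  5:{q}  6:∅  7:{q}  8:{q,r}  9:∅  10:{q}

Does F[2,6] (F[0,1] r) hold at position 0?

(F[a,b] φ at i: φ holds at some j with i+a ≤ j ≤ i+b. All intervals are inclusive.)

Check F[0,1] r at each j in [2,6]:
  j=2: fails (none in [2,3])
  j=3: fails (none in [3,4])
  j=4: fails (none in [4,5])
  j=5: fails (none in [5,6])
  j=6: fails (none in [6,7])
No position in the window satisfies it → formula fails.

Does not hold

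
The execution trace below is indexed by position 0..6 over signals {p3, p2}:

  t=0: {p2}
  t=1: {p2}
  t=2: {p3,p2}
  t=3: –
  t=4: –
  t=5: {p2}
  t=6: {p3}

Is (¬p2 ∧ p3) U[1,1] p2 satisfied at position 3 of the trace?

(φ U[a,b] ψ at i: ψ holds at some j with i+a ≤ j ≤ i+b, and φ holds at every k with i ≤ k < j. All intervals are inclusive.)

No

Need some j in [4,4] with p2, and (¬p2 ∧ p3) at every k in [3,j-1].
  j=4: p2 false.
No j in the window works → until fails.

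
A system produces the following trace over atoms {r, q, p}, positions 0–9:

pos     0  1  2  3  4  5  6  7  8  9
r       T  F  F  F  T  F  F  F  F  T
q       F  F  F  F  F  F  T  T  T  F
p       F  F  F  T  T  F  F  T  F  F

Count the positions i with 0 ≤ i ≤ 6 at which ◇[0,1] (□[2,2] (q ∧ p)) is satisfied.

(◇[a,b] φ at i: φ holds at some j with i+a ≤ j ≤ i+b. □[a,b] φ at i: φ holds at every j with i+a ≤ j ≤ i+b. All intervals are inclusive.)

Evaluate at each i in [0,6]:
  i=0: ✗ (none in [0,1])
  i=1: ✗ (none in [1,2])
  i=2: ✗ (none in [2,3])
  i=3: ✗ (none in [3,4])
  i=4: ✓ (witness j=5)
  i=5: ✓ (witness j=5)
  i=6: ✗ (none in [6,7])
Positions where it holds: {4, 5} → 2.

2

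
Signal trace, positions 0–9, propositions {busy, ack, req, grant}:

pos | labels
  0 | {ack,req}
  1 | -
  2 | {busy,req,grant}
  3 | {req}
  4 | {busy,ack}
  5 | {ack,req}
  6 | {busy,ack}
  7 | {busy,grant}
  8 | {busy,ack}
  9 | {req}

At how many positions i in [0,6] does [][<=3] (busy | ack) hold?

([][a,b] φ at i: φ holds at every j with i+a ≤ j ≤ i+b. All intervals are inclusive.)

2

Evaluate at each i in [0,6]:
  i=0: ✗ (fails at j=1)
  i=1: ✗ (fails at j=1)
  i=2: ✗ (fails at j=3)
  i=3: ✗ (fails at j=3)
  i=4: ✓ (all of [4,7])
  i=5: ✓ (all of [5,8])
  i=6: ✗ (fails at j=9)
Positions where it holds: {4, 5} → 2.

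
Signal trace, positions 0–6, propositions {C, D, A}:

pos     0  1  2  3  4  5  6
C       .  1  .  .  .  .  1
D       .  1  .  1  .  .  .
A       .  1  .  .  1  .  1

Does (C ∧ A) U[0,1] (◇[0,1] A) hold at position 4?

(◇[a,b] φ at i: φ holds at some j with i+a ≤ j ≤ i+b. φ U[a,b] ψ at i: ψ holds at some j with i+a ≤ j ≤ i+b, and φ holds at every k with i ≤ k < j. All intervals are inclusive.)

Need some j in [4,5] with ◇[0,1] A, and (C ∧ A) at every k in [4,j-1].
  j=4: ◇[0,1] A holds; no prefix to check → satisfied.

Holds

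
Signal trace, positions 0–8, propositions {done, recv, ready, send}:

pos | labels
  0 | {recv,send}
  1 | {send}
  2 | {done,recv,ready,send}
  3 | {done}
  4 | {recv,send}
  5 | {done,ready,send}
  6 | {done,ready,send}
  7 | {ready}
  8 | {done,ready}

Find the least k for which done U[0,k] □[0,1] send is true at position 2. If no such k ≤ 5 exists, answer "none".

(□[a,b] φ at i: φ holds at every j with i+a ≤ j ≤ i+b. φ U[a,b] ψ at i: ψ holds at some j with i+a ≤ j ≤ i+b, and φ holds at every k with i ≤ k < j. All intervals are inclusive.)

2

Need earliest j ≥ 2 with □[0,1] send, and done at every k in [2,j-1].
  j=2: rhs fails.
  j=3: rhs fails.
  j=4: rhs holds; lhs holds on [2,3]. k = 2.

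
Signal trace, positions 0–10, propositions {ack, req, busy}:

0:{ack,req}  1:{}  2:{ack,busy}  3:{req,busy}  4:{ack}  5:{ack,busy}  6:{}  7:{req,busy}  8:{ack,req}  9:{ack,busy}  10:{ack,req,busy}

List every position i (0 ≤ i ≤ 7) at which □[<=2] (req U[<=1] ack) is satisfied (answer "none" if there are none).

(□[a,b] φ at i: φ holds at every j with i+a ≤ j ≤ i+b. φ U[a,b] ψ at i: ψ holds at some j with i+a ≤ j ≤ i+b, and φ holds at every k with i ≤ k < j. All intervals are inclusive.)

Evaluate at each i in [0,7]:
  i=0: ✗ (fails at j=1)
  i=1: ✗ (fails at j=1)
  i=2: ✓ (all of [2,4])
  i=3: ✓ (all of [3,5])
  i=4: ✗ (fails at j=6)
  i=5: ✗ (fails at j=6)
  i=6: ✗ (fails at j=6)
  i=7: ✓ (all of [7,9])

2, 3, 7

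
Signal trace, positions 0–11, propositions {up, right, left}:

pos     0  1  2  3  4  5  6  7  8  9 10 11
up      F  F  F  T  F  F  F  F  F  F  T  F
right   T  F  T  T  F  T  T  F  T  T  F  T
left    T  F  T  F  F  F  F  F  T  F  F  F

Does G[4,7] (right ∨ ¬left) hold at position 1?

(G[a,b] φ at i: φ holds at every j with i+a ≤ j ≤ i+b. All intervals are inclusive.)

Check (right ∨ ¬left) at every j in [5,8]:
  j=5: true
  j=6: true
  j=7: true
  j=8: true
All positions satisfy it → formula holds.

Yes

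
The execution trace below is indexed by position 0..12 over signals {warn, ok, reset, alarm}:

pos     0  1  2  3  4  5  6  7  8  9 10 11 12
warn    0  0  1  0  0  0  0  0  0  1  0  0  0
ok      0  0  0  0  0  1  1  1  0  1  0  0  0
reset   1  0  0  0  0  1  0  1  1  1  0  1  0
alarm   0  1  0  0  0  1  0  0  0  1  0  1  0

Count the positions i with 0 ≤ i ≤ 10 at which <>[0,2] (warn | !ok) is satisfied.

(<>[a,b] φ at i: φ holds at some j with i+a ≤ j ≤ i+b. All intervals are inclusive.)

10

Evaluate at each i in [0,10]:
  i=0: ✓ (witness j=0)
  i=1: ✓ (witness j=1)
  i=2: ✓ (witness j=2)
  i=3: ✓ (witness j=3)
  i=4: ✓ (witness j=4)
  i=5: ✗ (none in [5,7])
  i=6: ✓ (witness j=8)
  i=7: ✓ (witness j=8)
  i=8: ✓ (witness j=8)
  i=9: ✓ (witness j=9)
  i=10: ✓ (witness j=10)
Positions where it holds: {0, 1, 2, 3, 4, 6, 7, 8, 9, 10} → 10.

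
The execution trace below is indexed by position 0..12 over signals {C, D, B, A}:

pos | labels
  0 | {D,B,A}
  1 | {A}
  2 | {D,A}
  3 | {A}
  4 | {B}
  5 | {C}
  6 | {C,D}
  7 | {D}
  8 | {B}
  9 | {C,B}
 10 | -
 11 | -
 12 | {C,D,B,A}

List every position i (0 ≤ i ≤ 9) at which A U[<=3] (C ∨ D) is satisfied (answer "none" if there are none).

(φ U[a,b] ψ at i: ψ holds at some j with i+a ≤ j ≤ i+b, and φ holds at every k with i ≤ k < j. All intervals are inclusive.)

Evaluate at each i in [0,9]:
  i=0: ✓ (rhs at j=0)
  i=1: ✓ (rhs at j=2; lhs holds on [1,1])
  i=2: ✓ (rhs at j=2)
  i=3: ✗ (lhs fails at k=4 before rhs at j=5)
  i=4: ✗ (lhs fails at k=4 before rhs at j=5)
  i=5: ✓ (rhs at j=5)
  i=6: ✓ (rhs at j=6)
  i=7: ✓ (rhs at j=7)
  i=8: ✗ (lhs fails at k=8 before rhs at j=9)
  i=9: ✓ (rhs at j=9)

0, 1, 2, 5, 6, 7, 9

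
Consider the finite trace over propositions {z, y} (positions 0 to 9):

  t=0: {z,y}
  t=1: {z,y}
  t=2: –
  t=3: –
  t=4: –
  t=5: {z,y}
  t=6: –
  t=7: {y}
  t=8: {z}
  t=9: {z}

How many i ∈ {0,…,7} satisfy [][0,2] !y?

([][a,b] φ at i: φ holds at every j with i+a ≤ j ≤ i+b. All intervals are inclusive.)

1

Evaluate at each i in [0,7]:
  i=0: ✗ (fails at j=0)
  i=1: ✗ (fails at j=1)
  i=2: ✓ (all of [2,4])
  i=3: ✗ (fails at j=5)
  i=4: ✗ (fails at j=5)
  i=5: ✗ (fails at j=5)
  i=6: ✗ (fails at j=7)
  i=7: ✗ (fails at j=7)
Positions where it holds: {2} → 1.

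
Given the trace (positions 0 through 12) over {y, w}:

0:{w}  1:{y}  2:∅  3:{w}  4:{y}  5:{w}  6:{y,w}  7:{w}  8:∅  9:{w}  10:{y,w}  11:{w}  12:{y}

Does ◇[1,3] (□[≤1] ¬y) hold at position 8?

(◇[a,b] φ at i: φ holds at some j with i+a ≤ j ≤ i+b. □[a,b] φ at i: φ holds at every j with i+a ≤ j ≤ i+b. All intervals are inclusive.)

Check □[≤1] ¬y at each j in [9,11]:
  j=9: fails at 10
  j=10: fails at 10
  j=11: fails at 12
No position in the window satisfies it → formula fails.

Does not hold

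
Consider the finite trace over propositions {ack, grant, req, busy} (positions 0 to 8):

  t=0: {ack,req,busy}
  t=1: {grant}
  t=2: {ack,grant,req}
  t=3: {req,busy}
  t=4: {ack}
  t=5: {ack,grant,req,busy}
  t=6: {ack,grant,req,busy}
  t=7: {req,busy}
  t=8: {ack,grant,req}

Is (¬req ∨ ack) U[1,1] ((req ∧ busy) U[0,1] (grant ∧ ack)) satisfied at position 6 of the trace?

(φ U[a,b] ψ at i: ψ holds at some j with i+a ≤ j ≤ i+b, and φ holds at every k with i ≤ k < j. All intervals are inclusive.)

Need some j in [7,7] with ((req ∧ busy) U[0,1] (grant ∧ ack)), and (¬req ∨ ack) at every k in [6,j-1].
  j=7: ((req ∧ busy) U[0,1] (grant ∧ ack)) holds; (¬req ∨ ack) holds at every k in [6,6] → satisfied.

Yes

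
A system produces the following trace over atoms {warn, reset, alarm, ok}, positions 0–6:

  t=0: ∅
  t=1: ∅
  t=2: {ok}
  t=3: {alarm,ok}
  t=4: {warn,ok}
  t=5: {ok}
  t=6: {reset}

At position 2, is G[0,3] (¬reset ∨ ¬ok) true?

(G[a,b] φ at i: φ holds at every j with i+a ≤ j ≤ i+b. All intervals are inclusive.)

Check (¬reset ∨ ¬ok) at every j in [2,5]:
  j=2: true
  j=3: true
  j=4: true
  j=5: true
All positions satisfy it → formula holds.

Yes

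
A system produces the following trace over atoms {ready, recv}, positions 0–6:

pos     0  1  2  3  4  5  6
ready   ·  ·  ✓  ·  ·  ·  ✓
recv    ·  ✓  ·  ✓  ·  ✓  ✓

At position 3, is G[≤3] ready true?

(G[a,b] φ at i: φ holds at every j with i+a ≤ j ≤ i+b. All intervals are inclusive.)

Check ready at every j in [3,6]:
  j=3: false
  j=4: false
  j=5: false
  j=6: true
Fails at j=3 → formula fails.

False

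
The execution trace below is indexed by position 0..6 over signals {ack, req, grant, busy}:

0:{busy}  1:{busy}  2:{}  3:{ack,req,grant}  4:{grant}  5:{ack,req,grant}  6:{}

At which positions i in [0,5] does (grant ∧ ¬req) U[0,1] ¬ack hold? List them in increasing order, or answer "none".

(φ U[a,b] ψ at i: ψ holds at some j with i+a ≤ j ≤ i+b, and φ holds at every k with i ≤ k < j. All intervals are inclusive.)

0, 1, 2, 4

Evaluate at each i in [0,5]:
  i=0: ✓ (rhs at j=0)
  i=1: ✓ (rhs at j=1)
  i=2: ✓ (rhs at j=2)
  i=3: ✗ (lhs fails at k=3 before rhs at j=4)
  i=4: ✓ (rhs at j=4)
  i=5: ✗ (lhs fails at k=5 before rhs at j=6)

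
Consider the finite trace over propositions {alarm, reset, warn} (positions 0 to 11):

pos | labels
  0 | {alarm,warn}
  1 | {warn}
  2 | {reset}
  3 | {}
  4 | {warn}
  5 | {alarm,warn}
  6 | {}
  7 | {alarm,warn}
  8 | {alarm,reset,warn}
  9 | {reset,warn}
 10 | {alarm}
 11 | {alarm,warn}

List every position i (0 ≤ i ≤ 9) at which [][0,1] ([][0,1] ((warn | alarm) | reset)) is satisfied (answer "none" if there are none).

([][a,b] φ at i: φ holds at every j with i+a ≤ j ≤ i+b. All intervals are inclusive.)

Evaluate at each i in [0,9]:
  i=0: ✓ (all of [0,1])
  i=1: ✗ (fails at j=2)
  i=2: ✗ (fails at j=2)
  i=3: ✗ (fails at j=3)
  i=4: ✗ (fails at j=5)
  i=5: ✗ (fails at j=5)
  i=6: ✗ (fails at j=6)
  i=7: ✓ (all of [7,8])
  i=8: ✓ (all of [8,9])
  i=9: ✓ (all of [9,10])

0, 7, 8, 9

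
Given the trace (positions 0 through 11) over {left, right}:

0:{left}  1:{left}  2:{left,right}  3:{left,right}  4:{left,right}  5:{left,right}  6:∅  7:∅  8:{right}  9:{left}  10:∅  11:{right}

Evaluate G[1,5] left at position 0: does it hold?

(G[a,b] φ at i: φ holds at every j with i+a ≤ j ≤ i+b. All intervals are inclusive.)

Check left at every j in [1,5]:
  j=1: true
  j=2: true
  j=3: true
  j=4: true
  j=5: true
All positions satisfy it → formula holds.

True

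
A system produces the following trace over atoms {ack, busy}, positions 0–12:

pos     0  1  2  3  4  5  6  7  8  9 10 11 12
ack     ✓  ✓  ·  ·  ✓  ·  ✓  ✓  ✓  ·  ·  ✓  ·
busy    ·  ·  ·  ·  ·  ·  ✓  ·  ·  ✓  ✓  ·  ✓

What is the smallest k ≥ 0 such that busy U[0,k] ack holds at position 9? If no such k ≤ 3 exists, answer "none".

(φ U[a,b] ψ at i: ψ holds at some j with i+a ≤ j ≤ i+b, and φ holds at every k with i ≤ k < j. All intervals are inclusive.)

Need earliest j ≥ 9 with ack, and busy at every k in [9,j-1].
  j=9: rhs fails.
  j=10: rhs fails.
  j=11: rhs holds; lhs holds on [9,10]. k = 2.

2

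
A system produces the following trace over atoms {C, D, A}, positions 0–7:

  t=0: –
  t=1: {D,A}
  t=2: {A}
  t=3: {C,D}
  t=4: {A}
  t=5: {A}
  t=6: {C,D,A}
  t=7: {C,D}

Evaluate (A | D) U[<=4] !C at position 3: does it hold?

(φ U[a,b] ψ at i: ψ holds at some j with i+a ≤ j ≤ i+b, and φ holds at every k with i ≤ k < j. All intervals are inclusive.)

Need some j in [3,7] with !C, and (A | D) at every k in [3,j-1].
  j=3: !C false.
  j=4: !C holds; (A | D) holds at every k in [3,3] → satisfied.

Holds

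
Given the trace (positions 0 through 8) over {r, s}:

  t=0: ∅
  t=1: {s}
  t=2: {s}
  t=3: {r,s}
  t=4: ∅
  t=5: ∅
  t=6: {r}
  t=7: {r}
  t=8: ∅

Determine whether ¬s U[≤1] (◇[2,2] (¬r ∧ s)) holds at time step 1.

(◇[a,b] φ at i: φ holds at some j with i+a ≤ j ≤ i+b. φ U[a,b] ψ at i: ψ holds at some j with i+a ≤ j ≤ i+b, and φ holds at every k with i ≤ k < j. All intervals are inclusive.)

False

Need some j in [1,2] with ◇[2,2] (¬r ∧ s), and ¬s at every k in [1,j-1].
  j=1: ◇[2,2] (¬r ∧ s) — fails (none in [3,3]).
  j=2: ◇[2,2] (¬r ∧ s) — fails (none in [4,4]).
No j in the window works → until fails.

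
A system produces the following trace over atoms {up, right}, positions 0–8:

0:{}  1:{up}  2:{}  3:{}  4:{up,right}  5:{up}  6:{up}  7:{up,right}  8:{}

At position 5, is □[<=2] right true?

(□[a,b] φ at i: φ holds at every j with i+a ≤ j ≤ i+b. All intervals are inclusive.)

Check right at every j in [5,7]:
  j=5: false
  j=6: false
  j=7: true
Fails at j=5 → formula fails.

False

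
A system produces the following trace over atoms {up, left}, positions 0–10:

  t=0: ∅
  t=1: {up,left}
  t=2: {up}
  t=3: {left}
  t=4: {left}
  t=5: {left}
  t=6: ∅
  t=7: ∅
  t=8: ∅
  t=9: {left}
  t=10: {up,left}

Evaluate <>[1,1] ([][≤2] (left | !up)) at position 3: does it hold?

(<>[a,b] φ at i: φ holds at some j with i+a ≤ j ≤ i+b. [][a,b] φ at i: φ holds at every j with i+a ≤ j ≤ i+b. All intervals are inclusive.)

True

Check [][≤2] (left | !up) at each j in [4,4]:
  j=4: holds on [4,6]
Found at j=4 → formula holds.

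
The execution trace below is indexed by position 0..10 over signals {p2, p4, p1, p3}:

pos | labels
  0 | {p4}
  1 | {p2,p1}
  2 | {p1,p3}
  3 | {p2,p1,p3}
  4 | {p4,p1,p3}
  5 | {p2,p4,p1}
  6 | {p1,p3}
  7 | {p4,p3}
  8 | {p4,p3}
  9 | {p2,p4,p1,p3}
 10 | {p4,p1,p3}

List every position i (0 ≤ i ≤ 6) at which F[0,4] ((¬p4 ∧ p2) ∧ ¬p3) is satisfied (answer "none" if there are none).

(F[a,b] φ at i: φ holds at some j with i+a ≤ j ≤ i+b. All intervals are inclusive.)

Evaluate at each i in [0,6]:
  i=0: ✓ (witness j=1)
  i=1: ✓ (witness j=1)
  i=2: ✗ (none in [2,6])
  i=3: ✗ (none in [3,7])
  i=4: ✗ (none in [4,8])
  i=5: ✗ (none in [5,9])
  i=6: ✗ (none in [6,10])

0, 1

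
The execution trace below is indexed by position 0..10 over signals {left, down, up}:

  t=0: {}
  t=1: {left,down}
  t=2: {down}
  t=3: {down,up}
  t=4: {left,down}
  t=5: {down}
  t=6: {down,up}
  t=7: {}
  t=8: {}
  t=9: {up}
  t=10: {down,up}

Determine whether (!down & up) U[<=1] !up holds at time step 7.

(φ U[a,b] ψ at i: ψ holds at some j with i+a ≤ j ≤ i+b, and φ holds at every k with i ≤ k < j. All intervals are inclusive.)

True

Need some j in [7,8] with !up, and (!down & up) at every k in [7,j-1].
  j=7: !up holds; no prefix to check → satisfied.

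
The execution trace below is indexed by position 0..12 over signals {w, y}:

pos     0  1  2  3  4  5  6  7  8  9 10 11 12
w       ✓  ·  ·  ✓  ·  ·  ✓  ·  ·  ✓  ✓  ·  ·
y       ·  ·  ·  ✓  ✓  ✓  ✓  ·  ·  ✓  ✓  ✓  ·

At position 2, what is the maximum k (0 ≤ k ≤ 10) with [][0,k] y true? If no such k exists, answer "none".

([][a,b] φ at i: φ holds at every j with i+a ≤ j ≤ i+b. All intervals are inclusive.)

none

y must hold from j=2 onward; find where it first fails.
  j=2: fails → no k works.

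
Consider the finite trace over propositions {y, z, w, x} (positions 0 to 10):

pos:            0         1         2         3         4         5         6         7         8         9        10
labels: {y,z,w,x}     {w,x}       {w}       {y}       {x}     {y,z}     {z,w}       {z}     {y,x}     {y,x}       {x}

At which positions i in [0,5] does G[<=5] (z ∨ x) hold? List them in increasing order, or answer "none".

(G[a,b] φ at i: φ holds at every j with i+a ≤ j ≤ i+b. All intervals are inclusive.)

4, 5

Evaluate at each i in [0,5]:
  i=0: ✗ (fails at j=2)
  i=1: ✗ (fails at j=2)
  i=2: ✗ (fails at j=2)
  i=3: ✗ (fails at j=3)
  i=4: ✓ (all of [4,9])
  i=5: ✓ (all of [5,10])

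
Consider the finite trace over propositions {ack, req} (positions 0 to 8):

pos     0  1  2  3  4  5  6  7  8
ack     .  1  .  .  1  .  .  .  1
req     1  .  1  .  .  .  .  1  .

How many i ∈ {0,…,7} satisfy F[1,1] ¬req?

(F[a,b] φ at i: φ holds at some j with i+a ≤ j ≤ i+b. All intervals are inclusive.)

Evaluate at each i in [0,7]:
  i=0: ✓ (witness j=1)
  i=1: ✗ (none in [2,2])
  i=2: ✓ (witness j=3)
  i=3: ✓ (witness j=4)
  i=4: ✓ (witness j=5)
  i=5: ✓ (witness j=6)
  i=6: ✗ (none in [7,7])
  i=7: ✓ (witness j=8)
Positions where it holds: {0, 2, 3, 4, 5, 7} → 6.

6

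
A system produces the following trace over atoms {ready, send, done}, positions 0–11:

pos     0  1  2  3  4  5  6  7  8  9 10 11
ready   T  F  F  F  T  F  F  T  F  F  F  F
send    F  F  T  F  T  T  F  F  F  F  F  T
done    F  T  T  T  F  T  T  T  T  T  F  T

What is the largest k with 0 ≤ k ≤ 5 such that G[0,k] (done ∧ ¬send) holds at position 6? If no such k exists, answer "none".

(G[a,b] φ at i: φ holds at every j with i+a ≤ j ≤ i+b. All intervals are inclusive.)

(done ∧ ¬send) must hold from j=6 onward; find where it first fails.
  j=6: holds
  j=7: holds
  j=8: holds
  j=9: holds
  j=10: fails
Holds on [6,9], so largest k = 3.

3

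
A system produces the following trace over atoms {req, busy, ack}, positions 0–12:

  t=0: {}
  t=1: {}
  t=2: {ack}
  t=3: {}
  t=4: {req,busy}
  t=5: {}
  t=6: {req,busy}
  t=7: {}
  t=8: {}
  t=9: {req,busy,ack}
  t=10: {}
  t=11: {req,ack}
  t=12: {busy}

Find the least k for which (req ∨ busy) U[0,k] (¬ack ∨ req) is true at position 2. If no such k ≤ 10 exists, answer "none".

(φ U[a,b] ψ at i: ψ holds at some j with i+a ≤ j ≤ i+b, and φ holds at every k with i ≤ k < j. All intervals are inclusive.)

Need earliest j ≥ 2 with (¬ack ∨ req), and (req ∨ busy) at every k in [2,j-1].
  j=2: rhs fails.
  j=3: rhs holds but lhs fails at k=2.
  j=4: rhs holds but lhs fails at k=2.
  j=5: rhs holds but lhs fails at k=2.
  j=6: rhs holds but lhs fails at k=2.
  j=7: rhs holds but lhs fails at k=2.
  j=8: rhs holds but lhs fails at k=2.
  j=9: rhs holds but lhs fails at k=2.
  j=10: rhs holds but lhs fails at k=2.
  j=11: rhs holds but lhs fails at k=2.
  j=12: rhs holds but lhs fails at k=2.
No witness within the range → none.

none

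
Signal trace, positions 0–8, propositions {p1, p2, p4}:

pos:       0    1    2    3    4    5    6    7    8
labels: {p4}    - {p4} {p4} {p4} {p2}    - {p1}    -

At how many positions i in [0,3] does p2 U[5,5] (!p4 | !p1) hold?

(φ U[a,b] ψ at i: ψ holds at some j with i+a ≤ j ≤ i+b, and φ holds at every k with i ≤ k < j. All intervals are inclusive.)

Evaluate at each i in [0,3]:
  i=0: ✗ (lhs fails at k=0 before rhs at j=5)
  i=1: ✗ (lhs fails at k=1 before rhs at j=6)
  i=2: ✗ (lhs fails at k=2 before rhs at j=7)
  i=3: ✗ (lhs fails at k=3 before rhs at j=8)
Positions where it holds: {} → 0.

0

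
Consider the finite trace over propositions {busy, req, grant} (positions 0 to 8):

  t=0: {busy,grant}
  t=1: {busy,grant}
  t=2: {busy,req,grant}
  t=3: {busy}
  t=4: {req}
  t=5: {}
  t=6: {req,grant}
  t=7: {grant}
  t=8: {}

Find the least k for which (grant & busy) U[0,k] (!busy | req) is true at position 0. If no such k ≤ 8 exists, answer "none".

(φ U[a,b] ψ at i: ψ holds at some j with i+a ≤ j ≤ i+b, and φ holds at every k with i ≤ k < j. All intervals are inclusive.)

Need earliest j ≥ 0 with (!busy | req), and (grant & busy) at every k in [0,j-1].
  j=0: rhs fails.
  j=1: rhs fails.
  j=2: rhs holds; lhs holds on [0,1]. k = 2.

2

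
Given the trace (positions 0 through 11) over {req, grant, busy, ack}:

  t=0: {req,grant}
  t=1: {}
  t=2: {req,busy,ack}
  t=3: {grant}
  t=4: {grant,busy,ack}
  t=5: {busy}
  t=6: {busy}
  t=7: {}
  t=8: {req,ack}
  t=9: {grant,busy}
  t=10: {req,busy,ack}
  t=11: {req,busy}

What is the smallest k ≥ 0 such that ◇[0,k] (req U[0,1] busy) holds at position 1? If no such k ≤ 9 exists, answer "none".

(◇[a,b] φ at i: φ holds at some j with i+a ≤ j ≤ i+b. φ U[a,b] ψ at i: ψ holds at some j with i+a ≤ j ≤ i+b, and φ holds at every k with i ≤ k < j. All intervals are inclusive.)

1

Scan j = 1,2,… for (req U[0,1] busy):
  j=1: fails
  j=2: holds
First hit at j=2, so smallest k = 2-1 = 1.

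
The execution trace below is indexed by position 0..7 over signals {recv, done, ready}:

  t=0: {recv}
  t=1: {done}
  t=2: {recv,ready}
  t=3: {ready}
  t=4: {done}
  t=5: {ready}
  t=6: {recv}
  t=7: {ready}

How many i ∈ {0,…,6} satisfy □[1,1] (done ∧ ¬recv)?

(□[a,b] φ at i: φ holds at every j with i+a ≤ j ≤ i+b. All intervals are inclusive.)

Evaluate at each i in [0,6]:
  i=0: ✓ (all of [1,1])
  i=1: ✗ (fails at j=2)
  i=2: ✗ (fails at j=3)
  i=3: ✓ (all of [4,4])
  i=4: ✗ (fails at j=5)
  i=5: ✗ (fails at j=6)
  i=6: ✗ (fails at j=7)
Positions where it holds: {0, 3} → 2.

2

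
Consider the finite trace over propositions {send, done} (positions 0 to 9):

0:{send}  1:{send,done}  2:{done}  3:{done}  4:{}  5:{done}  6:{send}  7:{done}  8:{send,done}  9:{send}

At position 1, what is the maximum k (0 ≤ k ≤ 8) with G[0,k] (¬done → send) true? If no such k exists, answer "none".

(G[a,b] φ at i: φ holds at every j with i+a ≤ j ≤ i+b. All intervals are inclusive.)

2

(¬done → send) must hold from j=1 onward; find where it first fails.
  j=1: holds
  j=2: holds
  j=3: holds
  j=4: fails
Holds on [1,3], so largest k = 2.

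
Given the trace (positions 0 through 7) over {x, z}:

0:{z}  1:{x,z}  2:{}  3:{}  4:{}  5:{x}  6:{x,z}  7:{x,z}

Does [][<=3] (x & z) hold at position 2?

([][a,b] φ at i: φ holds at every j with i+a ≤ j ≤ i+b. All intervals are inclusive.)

Check (x & z) at every j in [2,5]:
  j=2: false
  j=3: false
  j=4: false
  j=5: false
Fails at j=2 → formula fails.

Does not hold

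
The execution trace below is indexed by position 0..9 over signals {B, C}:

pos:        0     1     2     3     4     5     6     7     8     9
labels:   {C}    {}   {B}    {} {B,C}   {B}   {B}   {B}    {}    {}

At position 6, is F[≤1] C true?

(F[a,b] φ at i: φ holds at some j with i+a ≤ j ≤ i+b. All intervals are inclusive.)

No

Check C at each j in [6,7]:
  j=6: false
  j=7: false
No position in the window satisfies it → formula fails.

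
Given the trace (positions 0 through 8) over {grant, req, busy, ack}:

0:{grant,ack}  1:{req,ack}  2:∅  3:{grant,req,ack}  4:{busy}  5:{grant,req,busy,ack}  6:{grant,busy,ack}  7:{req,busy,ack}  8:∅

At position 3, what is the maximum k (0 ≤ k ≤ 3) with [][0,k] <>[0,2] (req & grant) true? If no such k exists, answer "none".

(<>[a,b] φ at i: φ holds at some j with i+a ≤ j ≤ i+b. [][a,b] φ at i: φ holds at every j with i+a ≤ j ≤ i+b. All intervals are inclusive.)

<>[0,2] (req & grant) must hold from j=3 onward; find where it first fails.
  j=3: holds
  j=4: holds
  j=5: holds
  j=6: fails
Holds on [3,5], so largest k = 2.

2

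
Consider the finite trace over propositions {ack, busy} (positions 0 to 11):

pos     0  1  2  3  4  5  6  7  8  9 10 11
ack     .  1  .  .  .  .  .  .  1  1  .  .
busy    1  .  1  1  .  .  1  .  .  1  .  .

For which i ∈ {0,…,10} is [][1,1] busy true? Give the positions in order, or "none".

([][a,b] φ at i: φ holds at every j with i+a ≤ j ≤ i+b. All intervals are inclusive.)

1, 2, 5, 8

Evaluate at each i in [0,10]:
  i=0: ✗ (fails at j=1)
  i=1: ✓ (all of [2,2])
  i=2: ✓ (all of [3,3])
  i=3: ✗ (fails at j=4)
  i=4: ✗ (fails at j=5)
  i=5: ✓ (all of [6,6])
  i=6: ✗ (fails at j=7)
  i=7: ✗ (fails at j=8)
  i=8: ✓ (all of [9,9])
  i=9: ✗ (fails at j=10)
  i=10: ✗ (fails at j=11)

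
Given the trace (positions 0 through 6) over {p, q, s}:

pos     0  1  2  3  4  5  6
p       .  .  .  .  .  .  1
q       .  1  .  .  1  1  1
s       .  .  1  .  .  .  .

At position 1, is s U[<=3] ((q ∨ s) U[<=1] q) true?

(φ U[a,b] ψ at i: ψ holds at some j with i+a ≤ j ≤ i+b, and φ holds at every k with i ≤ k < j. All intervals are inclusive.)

Need some j in [1,4] with ((q ∨ s) U[<=1] q), and s at every k in [1,j-1].
  j=1: ((q ∨ s) U[<=1] q) holds; no prefix to check → satisfied.

Yes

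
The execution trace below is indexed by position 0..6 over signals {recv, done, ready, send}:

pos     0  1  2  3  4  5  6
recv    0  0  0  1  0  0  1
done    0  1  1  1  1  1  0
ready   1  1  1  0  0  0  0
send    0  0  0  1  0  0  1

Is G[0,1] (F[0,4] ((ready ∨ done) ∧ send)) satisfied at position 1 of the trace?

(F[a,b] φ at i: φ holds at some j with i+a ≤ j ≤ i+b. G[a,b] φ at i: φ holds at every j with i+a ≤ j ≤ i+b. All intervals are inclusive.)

Check F[0,4] ((ready ∨ done) ∧ send) at every j in [1,2]:
  j=1: holds (witness at 3)
  j=2: holds (witness at 3)
All positions satisfy it → formula holds.

True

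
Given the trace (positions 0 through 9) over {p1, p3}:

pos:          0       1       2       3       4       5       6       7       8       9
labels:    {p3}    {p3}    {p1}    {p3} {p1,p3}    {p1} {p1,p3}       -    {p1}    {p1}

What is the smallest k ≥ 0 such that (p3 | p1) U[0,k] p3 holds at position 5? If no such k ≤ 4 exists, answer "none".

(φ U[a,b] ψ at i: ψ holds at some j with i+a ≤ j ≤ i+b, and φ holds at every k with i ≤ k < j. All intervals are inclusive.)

Need earliest j ≥ 5 with p3, and (p3 | p1) at every k in [5,j-1].
  j=5: rhs fails.
  j=6: rhs holds; lhs holds on [5,5]. k = 1.

1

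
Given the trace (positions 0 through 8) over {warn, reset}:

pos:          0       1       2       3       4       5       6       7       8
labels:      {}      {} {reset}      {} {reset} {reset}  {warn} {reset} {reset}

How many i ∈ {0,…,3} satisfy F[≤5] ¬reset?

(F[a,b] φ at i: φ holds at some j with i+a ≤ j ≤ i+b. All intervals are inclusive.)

4

Evaluate at each i in [0,3]:
  i=0: ✓ (witness j=0)
  i=1: ✓ (witness j=1)
  i=2: ✓ (witness j=3)
  i=3: ✓ (witness j=3)
Positions where it holds: {0, 1, 2, 3} → 4.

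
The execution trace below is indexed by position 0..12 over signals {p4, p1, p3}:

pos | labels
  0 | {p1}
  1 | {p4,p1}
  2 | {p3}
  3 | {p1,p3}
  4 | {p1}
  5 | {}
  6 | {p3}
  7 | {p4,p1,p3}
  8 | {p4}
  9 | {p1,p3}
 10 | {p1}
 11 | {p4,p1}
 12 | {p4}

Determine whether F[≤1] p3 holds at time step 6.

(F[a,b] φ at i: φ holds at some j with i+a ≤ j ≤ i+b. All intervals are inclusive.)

Check p3 at each j in [6,7]:
  j=6: true
  j=7: true
Found at j=6 → formula holds.

Yes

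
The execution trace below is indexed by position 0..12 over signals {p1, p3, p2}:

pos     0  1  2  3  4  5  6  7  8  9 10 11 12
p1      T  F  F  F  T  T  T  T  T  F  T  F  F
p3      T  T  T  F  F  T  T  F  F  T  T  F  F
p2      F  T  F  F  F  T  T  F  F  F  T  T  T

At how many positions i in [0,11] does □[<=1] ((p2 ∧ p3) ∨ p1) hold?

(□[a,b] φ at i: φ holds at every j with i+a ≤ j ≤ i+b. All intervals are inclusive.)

5

Evaluate at each i in [0,11]:
  i=0: ✓ (all of [0,1])
  i=1: ✗ (fails at j=2)
  i=2: ✗ (fails at j=2)
  i=3: ✗ (fails at j=3)
  i=4: ✓ (all of [4,5])
  i=5: ✓ (all of [5,6])
  i=6: ✓ (all of [6,7])
  i=7: ✓ (all of [7,8])
  i=8: ✗ (fails at j=9)
  i=9: ✗ (fails at j=9)
  i=10: ✗ (fails at j=11)
  i=11: ✗ (fails at j=11)
Positions where it holds: {0, 4, 5, 6, 7} → 5.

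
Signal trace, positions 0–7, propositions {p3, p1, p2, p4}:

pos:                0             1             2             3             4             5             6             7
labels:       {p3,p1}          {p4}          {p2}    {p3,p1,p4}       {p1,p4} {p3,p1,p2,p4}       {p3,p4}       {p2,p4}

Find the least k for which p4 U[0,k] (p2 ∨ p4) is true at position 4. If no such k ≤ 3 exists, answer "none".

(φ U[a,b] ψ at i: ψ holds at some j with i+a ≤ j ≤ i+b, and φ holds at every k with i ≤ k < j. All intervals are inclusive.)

Need earliest j ≥ 4 with (p2 ∨ p4), and p4 at every k in [4,j-1].
  j=4: rhs holds (empty prefix). k = 0.

0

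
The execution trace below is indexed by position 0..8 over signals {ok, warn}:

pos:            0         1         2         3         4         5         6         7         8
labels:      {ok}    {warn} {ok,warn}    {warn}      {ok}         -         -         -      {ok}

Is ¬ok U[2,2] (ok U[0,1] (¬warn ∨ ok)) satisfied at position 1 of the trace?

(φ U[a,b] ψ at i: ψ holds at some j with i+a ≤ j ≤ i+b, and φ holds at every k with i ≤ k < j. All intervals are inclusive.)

No

Need some j in [3,3] with (ok U[0,1] (¬warn ∨ ok)), and ¬ok at every k in [1,j-1].
  j=3: (ok U[0,1] (¬warn ∨ ok)) — fails.
No j in the window works → until fails.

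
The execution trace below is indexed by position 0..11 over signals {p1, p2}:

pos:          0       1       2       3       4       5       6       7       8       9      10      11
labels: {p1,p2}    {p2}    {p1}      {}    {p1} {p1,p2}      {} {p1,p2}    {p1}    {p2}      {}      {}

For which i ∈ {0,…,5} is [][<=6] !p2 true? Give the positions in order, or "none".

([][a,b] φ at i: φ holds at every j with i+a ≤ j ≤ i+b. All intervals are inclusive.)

none

Evaluate at each i in [0,5]:
  i=0: ✗ (fails at j=0)
  i=1: ✗ (fails at j=1)
  i=2: ✗ (fails at j=5)
  i=3: ✗ (fails at j=5)
  i=4: ✗ (fails at j=5)
  i=5: ✗ (fails at j=5)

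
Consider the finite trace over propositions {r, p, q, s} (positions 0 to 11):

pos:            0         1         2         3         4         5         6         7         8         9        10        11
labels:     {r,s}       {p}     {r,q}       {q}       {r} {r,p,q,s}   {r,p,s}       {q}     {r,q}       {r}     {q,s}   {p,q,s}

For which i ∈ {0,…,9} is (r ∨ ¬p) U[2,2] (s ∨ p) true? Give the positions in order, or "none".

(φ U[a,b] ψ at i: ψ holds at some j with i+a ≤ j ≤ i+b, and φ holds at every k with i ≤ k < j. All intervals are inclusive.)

Evaluate at each i in [0,9]:
  i=0: ✗ (no rhs in [2,2])
  i=1: ✗ (no rhs in [3,3])
  i=2: ✗ (no rhs in [4,4])
  i=3: ✓ (rhs at j=5; lhs holds on [3,4])
  i=4: ✓ (rhs at j=6; lhs holds on [4,5])
  i=5: ✗ (no rhs in [7,7])
  i=6: ✗ (no rhs in [8,8])
  i=7: ✗ (no rhs in [9,9])
  i=8: ✓ (rhs at j=10; lhs holds on [8,9])
  i=9: ✓ (rhs at j=11; lhs holds on [9,10])

3, 4, 8, 9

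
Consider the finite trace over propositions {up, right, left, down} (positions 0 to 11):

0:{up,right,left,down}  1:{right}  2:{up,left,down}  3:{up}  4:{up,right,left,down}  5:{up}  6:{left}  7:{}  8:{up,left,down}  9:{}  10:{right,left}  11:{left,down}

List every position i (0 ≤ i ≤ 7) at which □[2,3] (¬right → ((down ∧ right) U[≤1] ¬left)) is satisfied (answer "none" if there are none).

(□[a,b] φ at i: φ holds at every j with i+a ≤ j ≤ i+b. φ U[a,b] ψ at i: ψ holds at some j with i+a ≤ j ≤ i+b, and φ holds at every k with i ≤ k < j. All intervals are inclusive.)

Evaluate at each i in [0,7]:
  i=0: ✗ (fails at j=2)
  i=1: ✓ (all of [3,4])
  i=2: ✓ (all of [4,5])
  i=3: ✗ (fails at j=6)
  i=4: ✗ (fails at j=6)
  i=5: ✗ (fails at j=8)
  i=6: ✗ (fails at j=8)
  i=7: ✓ (all of [9,10])

1, 2, 7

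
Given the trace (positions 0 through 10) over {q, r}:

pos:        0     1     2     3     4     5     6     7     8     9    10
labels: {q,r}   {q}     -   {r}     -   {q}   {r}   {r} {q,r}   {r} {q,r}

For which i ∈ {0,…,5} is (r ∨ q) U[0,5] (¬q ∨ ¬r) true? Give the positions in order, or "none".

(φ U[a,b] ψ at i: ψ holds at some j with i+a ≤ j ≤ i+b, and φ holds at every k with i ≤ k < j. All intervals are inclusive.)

Evaluate at each i in [0,5]:
  i=0: ✓ (rhs at j=1; lhs holds on [0,0])
  i=1: ✓ (rhs at j=1)
  i=2: ✓ (rhs at j=2)
  i=3: ✓ (rhs at j=3)
  i=4: ✓ (rhs at j=4)
  i=5: ✓ (rhs at j=5)

0, 1, 2, 3, 4, 5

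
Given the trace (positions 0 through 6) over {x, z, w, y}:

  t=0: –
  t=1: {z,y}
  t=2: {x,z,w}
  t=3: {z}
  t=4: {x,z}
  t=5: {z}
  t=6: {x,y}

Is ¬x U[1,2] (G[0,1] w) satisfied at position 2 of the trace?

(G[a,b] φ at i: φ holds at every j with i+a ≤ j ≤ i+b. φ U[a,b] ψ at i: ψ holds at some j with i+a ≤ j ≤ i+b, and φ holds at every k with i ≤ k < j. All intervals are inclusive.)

Need some j in [3,4] with G[0,1] w, and ¬x at every k in [2,j-1].
  j=3: G[0,1] w — fails at 3.
  j=4: G[0,1] w — fails at 4.
No j in the window works → until fails.

Does not hold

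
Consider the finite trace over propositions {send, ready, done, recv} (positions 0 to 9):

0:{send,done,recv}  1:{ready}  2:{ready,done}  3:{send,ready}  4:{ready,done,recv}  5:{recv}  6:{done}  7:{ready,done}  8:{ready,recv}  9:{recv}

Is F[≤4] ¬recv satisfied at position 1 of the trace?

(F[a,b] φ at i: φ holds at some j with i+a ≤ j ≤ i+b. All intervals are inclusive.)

True

Check ¬recv at each j in [1,5]:
  j=1: true
  j=2: true
  j=3: true
  j=4: false
  j=5: false
Found at j=1 → formula holds.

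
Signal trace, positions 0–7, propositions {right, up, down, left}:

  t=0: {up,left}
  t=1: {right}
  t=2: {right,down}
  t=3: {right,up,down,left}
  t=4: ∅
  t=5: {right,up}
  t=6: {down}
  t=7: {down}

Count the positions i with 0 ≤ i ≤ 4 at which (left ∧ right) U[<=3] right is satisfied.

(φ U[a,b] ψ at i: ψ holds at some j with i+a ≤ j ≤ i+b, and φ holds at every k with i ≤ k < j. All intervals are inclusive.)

3

Evaluate at each i in [0,4]:
  i=0: ✗ (lhs fails at k=0 before rhs at j=1)
  i=1: ✓ (rhs at j=1)
  i=2: ✓ (rhs at j=2)
  i=3: ✓ (rhs at j=3)
  i=4: ✗ (lhs fails at k=4 before rhs at j=5)
Positions where it holds: {1, 2, 3} → 3.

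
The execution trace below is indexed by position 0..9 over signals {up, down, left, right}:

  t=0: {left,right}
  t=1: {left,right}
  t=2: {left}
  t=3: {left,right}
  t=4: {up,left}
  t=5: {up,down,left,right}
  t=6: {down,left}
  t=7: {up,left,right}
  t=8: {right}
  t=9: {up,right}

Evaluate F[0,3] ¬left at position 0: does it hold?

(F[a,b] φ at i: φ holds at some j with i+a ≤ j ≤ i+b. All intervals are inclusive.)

Check ¬left at each j in [0,3]:
  j=0: false
  j=1: false
  j=2: false
  j=3: false
No position in the window satisfies it → formula fails.

False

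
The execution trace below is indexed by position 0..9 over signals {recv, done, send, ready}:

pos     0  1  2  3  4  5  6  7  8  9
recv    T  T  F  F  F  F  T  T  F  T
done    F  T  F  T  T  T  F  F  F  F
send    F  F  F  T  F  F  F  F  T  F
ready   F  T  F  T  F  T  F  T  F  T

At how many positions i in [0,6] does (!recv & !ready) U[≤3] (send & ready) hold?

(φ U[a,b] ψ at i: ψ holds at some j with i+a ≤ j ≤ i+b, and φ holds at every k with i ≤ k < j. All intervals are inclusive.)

Evaluate at each i in [0,6]:
  i=0: ✗ (lhs fails at k=0 before rhs at j=3)
  i=1: ✗ (lhs fails at k=1 before rhs at j=3)
  i=2: ✓ (rhs at j=3; lhs holds on [2,2])
  i=3: ✓ (rhs at j=3)
  i=4: ✗ (no rhs in [4,7])
  i=5: ✗ (no rhs in [5,8])
  i=6: ✗ (no rhs in [6,9])
Positions where it holds: {2, 3} → 2.

2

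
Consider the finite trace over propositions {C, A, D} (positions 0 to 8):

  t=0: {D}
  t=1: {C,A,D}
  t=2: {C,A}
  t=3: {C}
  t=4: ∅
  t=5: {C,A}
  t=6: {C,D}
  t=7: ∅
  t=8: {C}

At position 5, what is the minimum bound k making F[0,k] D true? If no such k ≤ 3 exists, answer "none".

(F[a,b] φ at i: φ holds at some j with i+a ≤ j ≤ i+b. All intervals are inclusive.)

1

Scan j = 5,6,… for D:
  j=5: fails
  j=6: holds
First hit at j=6, so smallest k = 6-5 = 1.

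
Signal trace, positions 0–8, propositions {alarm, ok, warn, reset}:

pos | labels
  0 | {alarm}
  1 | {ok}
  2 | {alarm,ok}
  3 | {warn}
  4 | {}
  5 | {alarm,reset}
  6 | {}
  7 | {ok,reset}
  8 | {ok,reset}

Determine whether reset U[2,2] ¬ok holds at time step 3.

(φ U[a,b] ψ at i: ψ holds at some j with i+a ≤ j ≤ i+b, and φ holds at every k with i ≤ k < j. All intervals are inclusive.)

No

Need some j in [5,5] with ¬ok, and reset at every k in [3,j-1].
  j=5: ¬ok holds, but reset fails at k=3 → not this j.
No j in the window works → until fails.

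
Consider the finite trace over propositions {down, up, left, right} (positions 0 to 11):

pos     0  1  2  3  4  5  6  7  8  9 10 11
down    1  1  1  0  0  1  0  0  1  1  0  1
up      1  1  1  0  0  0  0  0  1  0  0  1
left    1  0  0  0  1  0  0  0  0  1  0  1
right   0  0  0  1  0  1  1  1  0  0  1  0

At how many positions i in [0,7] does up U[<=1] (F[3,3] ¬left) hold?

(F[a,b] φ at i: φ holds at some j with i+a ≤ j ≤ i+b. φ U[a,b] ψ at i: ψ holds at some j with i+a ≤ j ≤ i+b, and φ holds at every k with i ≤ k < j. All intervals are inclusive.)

Evaluate at each i in [0,7]:
  i=0: ✓ (rhs at j=0)
  i=1: ✓ (rhs at j=2; lhs holds on [1,1])
  i=2: ✓ (rhs at j=2)
  i=3: ✓ (rhs at j=3)
  i=4: ✓ (rhs at j=4)
  i=5: ✓ (rhs at j=5)
  i=6: ✗ (lhs fails at k=6 before rhs at j=7)
  i=7: ✓ (rhs at j=7)
Positions where it holds: {0, 1, 2, 3, 4, 5, 7} → 7.

7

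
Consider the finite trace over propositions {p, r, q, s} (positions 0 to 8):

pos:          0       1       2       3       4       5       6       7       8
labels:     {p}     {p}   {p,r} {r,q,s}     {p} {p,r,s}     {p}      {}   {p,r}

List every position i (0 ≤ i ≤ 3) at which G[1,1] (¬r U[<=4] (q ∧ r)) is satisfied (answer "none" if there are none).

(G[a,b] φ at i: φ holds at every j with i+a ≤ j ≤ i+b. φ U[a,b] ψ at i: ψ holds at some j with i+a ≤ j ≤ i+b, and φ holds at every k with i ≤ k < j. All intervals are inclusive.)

Evaluate at each i in [0,3]:
  i=0: ✗ (fails at j=1)
  i=1: ✗ (fails at j=2)
  i=2: ✓ (all of [3,3])
  i=3: ✗ (fails at j=4)

2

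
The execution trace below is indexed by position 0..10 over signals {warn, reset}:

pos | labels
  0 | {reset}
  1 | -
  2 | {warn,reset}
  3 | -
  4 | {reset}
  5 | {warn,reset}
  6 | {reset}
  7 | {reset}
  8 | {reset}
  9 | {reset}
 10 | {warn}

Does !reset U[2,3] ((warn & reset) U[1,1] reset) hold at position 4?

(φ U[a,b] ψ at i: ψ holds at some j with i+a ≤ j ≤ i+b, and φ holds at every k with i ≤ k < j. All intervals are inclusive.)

False

Need some j in [6,7] with ((warn & reset) U[1,1] reset), and !reset at every k in [4,j-1].
  j=6: ((warn & reset) U[1,1] reset) — fails.
  j=7: ((warn & reset) U[1,1] reset) — fails.
No j in the window works → until fails.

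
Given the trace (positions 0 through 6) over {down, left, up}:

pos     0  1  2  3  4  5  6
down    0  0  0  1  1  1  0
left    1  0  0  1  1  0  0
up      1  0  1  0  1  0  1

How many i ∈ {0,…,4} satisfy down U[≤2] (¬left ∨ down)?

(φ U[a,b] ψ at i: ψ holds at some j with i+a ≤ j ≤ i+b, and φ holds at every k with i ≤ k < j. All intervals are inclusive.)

Evaluate at each i in [0,4]:
  i=0: ✗ (lhs fails at k=0 before rhs at j=1)
  i=1: ✓ (rhs at j=1)
  i=2: ✓ (rhs at j=2)
  i=3: ✓ (rhs at j=3)
  i=4: ✓ (rhs at j=4)
Positions where it holds: {1, 2, 3, 4} → 4.

4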